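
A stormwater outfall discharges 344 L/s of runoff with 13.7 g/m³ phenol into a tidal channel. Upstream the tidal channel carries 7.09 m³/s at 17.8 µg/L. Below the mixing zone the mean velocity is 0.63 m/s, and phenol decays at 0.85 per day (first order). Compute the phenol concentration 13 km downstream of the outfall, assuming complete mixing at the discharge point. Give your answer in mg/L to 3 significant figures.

344 L/s = 0.344 m³/s.
17.8 µg/L = 0.0178 mg/L.
After complete mixing, C₀ = (0.344·13.7 + 7.09·0.0178) / 7.434 = 0.6509 mg/L.
Travel time t = 1.3e+04 m / 0.63 m/s = 2.063e+04 s = 0.2388 d.
C = 0.6509·exp(−0.85·0.2388) = 0.6509·0.8163 = 0.5313 mg/L.

0.531 mg/L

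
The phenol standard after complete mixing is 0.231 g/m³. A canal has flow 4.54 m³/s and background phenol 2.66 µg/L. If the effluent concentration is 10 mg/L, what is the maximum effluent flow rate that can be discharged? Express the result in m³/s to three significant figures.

0.106 m³/s

2.66 µg/L = 0.00266 mg/L.
Mass balance at complete mixing: C_std·(Q_w + Q_r) = Q_w·C_e + Q_r·C_b.
Rearranging, Q_w = Q_r·(C_std − C_b)/(C_e − C_std) = 4.54·(0.231 − 0.00266) / (10 − 0.231) = 0.1061 m³/s.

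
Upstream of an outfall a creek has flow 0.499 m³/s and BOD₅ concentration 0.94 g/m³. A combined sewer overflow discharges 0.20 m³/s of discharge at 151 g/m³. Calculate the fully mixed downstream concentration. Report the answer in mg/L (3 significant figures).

Conservation of mass across the mixing zone: C = (0.2·151 + 0.499·0.94) / (0.2 + 0.499) = 30.67/0.699 = 43.88 mg/L.

43.9 mg/L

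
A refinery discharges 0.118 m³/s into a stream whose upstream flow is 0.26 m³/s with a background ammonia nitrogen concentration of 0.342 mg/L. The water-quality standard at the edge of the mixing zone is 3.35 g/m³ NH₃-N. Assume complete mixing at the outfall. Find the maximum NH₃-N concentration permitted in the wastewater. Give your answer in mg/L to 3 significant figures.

9.98 mg/L

Mass balance: 3.35·0.378 = 0.118·Cₑ + 0.26·0.342.
Cₑ = (1.266 − 0.08892) / 0.118 = 9.978 mg/L.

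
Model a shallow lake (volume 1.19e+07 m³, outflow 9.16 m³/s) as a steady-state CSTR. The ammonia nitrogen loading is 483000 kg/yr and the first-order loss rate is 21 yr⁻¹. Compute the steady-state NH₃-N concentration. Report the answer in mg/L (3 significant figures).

Outflow Q = 9.16 m³/s × 3.156e+07 s/yr = 2.891e+08 m³/yr.
Steady-state CSTR mass balance: W = Q·C + k·V·C, so C = W/(Q + kV).
Q + kV = 2.891e+08 + 21·1.19e+07 = 5.39e+08 m³/yr.
C = 483000/5.39e+08 = 0.0008962 kg/m³ = 0.8962 mg/L.

0.896 mg/L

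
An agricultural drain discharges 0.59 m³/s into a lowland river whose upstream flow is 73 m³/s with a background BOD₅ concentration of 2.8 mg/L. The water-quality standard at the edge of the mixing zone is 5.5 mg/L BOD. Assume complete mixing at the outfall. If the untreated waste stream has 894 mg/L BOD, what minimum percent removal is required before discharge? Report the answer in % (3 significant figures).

Mass balance: 5.5·73.59 = 0.59·Cₑ + 73·2.8.
Cₑ = (404.7 − 204.4) / 0.59 = 339.6 mg/L.
Required removal = 1 − 339.6/894 = 62.02 %.

62.0 %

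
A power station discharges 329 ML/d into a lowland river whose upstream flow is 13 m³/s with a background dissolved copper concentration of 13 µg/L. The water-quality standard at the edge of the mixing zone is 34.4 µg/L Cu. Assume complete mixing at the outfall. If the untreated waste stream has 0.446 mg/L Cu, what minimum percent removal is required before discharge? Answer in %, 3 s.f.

75.9 %

329 ML/d = 3.808 m³/s.
13 µg/L = 0.013 mg/L.
34.4 µg/L = 0.0344 mg/L.
Mass balance: 0.0344·16.81 = 3.808·Cₑ + 13·0.013.
Cₑ = (0.5782 − 0.169) / 3.808 = 0.1075 mg/L.
Required removal = 1 − 0.1075/0.446 = 75.91 %.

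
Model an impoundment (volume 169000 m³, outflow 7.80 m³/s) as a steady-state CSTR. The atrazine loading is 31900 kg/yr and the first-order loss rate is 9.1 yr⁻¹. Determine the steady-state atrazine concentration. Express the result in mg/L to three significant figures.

Outflow Q = 7.80 m³/s × 3.156e+07 s/yr = 2.461e+08 m³/yr.
Steady-state CSTR mass balance: W = Q·C + k·V·C, so C = W/(Q + kV).
Q + kV = 2.461e+08 + 9.1·169000 = 2.477e+08 m³/yr.
C = 31900/2.477e+08 = 0.0001288 kg/m³ = 0.1288 mg/L.

0.129 mg/L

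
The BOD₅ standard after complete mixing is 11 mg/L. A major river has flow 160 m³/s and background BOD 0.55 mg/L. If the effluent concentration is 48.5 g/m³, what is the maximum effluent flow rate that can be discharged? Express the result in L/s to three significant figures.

Mass balance at complete mixing: C_std·(Q_w + Q_r) = Q_w·C_e + Q_r·C_b.
Rearranging, Q_w = Q_r·(C_std − C_b)/(C_e − C_std) = 160·(11 − 0.55) / (48.5 − 11) = 44.59 m³/s.
= 4.459e+04 L/s.

44600 L/s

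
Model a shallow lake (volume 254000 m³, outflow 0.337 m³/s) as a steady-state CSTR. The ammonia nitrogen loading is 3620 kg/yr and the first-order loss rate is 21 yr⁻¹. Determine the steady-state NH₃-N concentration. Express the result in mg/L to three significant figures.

0.227 mg/L

Outflow Q = 0.337 m³/s × 3.156e+07 s/yr = 1.063e+07 m³/yr.
Steady-state CSTR mass balance: W = Q·C + k·V·C, so C = W/(Q + kV).
Q + kV = 1.063e+07 + 21·254000 = 1.597e+07 m³/yr.
C = 3620/1.597e+07 = 0.0002267 kg/m³ = 0.2267 mg/L.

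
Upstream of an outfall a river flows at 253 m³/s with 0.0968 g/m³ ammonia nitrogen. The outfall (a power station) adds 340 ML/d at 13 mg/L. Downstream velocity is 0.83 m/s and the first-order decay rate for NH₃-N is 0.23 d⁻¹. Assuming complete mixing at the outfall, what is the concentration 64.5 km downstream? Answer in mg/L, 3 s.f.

340 ML/d = 3.935 m³/s.
After complete mixing, C₀ = (3.935·13 + 253·0.0968) / 256.9 = 0.2944 mg/L.
Travel time t = 6.45e+04 m / 0.83 m/s = 7.771e+04 s = 0.8994 d.
C = 0.2944·exp(−0.23·0.8994) = 0.2944·0.8131 = 0.2394 mg/L.

0.239 mg/L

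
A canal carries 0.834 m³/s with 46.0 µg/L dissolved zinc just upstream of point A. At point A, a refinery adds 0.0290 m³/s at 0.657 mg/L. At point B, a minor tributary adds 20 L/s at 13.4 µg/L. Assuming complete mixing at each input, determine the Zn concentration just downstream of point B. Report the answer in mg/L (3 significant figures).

0.0653 mg/L

46.0 µg/L = 0.046 mg/L.
After input A: C = (0.834·0.046 + 0.029·0.657) / 0.863 = 0.06653 mg/L.
20 L/s = 0.02 m³/s.
13.4 µg/L = 0.0134 mg/L.
After input B: C = (0.863·0.06653 + 0.02·0.0134) / 0.883 = 0.06533 mg/L.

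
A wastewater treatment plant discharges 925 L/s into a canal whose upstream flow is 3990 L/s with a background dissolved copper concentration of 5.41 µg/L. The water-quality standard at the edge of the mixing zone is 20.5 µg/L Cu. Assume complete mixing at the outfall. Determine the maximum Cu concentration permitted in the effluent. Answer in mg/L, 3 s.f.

0.0856 mg/L

925 L/s = 0.925 m³/s.
3990 L/s = 3.99 m³/s.
5.41 µg/L = 0.00541 mg/L.
20.5 µg/L = 0.0205 mg/L.
Mass balance: 0.0205·4.915 = 0.925·Cₑ + 3.99·0.00541.
Cₑ = (0.1008 − 0.02159) / 0.925 = 0.08559 mg/L.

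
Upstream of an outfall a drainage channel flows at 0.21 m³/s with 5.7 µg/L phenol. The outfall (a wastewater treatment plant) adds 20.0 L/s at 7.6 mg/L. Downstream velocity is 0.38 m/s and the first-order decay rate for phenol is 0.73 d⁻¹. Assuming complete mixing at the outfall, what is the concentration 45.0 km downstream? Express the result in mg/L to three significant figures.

20.0 L/s = 0.02 m³/s.
5.7 µg/L = 0.0057 mg/L.
After complete mixing, C₀ = (0.02·7.6 + 0.21·0.0057) / 0.23 = 0.6661 mg/L.
Travel time t = 4.5e+04 m / 0.38 m/s = 1.184e+05 s = 1.371 d.
C = 0.6661·exp(−0.73·1.371) = 0.6661·0.3677 = 0.2449 mg/L.

0.245 mg/L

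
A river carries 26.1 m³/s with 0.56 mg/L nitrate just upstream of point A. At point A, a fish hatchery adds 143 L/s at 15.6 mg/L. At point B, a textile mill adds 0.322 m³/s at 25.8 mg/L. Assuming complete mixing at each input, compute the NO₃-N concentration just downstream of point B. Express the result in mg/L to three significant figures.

0.947 mg/L

143 L/s = 0.143 m³/s.
After input A: C = (26.1·0.56 + 0.143·15.6) / 26.24 = 0.642 mg/L.
After input B: C = (26.24·0.642 + 0.322·25.8) / 26.57 = 0.9469 mg/L.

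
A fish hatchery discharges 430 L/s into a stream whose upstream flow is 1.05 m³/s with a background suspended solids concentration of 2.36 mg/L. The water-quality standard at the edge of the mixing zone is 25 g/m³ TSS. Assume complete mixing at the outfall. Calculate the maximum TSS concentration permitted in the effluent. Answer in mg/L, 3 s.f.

80.3 mg/L

430 L/s = 0.43 m³/s.
Mass balance: 25·1.48 = 0.43·Cₑ + 1.05·2.36.
Cₑ = (37 − 2.478) / 0.43 = 80.28 mg/L.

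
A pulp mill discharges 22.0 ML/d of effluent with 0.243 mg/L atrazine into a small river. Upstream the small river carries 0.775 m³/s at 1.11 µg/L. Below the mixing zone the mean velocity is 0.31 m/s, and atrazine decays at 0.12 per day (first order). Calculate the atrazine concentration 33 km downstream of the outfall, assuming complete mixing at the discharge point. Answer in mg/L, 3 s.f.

22.0 ML/d = 0.2546 m³/s.
1.11 µg/L = 0.00111 mg/L.
After complete mixing, C₀ = (0.2546·0.243 + 0.775·0.00111) / 1.03 = 0.06093 mg/L.
Travel time t = 3.3e+04 m / 0.31 m/s = 1.065e+05 s = 1.232 d.
C = 0.06093·exp(−0.12·1.232) = 0.06093·0.8626 = 0.05256 mg/L.

0.0526 mg/L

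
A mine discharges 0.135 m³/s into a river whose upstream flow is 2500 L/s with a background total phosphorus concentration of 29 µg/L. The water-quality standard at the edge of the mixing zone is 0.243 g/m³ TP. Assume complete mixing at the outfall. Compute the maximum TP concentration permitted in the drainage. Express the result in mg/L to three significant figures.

4.21 mg/L

2500 L/s = 2.5 m³/s.
29 µg/L = 0.029 mg/L.
Mass balance: 0.243·2.635 = 0.135·Cₑ + 2.5·0.029.
Cₑ = (0.6403 − 0.0725) / 0.135 = 4.206 mg/L.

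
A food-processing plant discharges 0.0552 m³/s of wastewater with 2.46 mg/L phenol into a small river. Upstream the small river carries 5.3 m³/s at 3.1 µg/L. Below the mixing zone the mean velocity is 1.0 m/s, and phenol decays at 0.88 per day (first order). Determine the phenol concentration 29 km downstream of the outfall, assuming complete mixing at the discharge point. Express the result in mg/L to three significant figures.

0.0212 mg/L

3.1 µg/L = 0.0031 mg/L.
After complete mixing, C₀ = (0.0552·2.46 + 5.3·0.0031) / 5.355 = 0.02843 mg/L.
Travel time t = 2.9e+04 m / 1.0 m/s = 2.9e+04 s = 0.3356 d.
C = 0.02843·exp(−0.88·0.3356) = 0.02843·0.7443 = 0.02116 mg/L.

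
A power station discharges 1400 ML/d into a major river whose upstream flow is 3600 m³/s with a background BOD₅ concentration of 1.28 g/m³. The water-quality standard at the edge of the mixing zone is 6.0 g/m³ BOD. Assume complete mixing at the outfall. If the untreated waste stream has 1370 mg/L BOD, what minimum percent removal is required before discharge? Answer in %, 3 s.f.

23.0 %

1400 ML/d = 16.2 m³/s.
Mass balance: 6·3616 = 16.2·Cₑ + 3600·1.28.
Cₑ = (2.17e+04 − 4608) / 16.2 = 1055 mg/L.
Required removal = 1 − 1055/1370 = 23.02 %.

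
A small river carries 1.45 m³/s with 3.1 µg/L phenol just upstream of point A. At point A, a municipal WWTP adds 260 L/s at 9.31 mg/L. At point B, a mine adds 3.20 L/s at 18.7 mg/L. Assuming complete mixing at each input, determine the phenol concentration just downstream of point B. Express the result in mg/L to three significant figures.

1.45 mg/L

3.1 µg/L = 0.0031 mg/L.
260 L/s = 0.26 m³/s.
After input A: C = (1.45·0.0031 + 0.26·9.31) / 1.71 = 1.418 mg/L.
3.20 L/s = 0.0032 m³/s.
After input B: C = (1.71·1.418 + 0.0032·18.7) / 1.713 = 1.45 mg/L.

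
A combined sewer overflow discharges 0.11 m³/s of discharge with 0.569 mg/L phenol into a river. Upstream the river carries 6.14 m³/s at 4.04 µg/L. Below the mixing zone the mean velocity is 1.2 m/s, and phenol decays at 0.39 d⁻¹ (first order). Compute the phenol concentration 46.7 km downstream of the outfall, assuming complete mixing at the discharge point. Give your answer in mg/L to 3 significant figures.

0.0117 mg/L

4.04 µg/L = 0.00404 mg/L.
After complete mixing, C₀ = (0.11·0.569 + 6.14·0.00404) / 6.25 = 0.01398 mg/L.
Travel time t = 4.67e+04 m / 1.2 m/s = 3.892e+04 s = 0.4504 d.
C = 0.01398·exp(−0.39·0.4504) = 0.01398·0.8389 = 0.01173 mg/L.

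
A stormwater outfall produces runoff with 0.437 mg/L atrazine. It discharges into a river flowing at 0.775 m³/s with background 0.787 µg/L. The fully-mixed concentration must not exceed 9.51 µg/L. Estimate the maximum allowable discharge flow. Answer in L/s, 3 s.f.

15.8 L/s

0.787 µg/L = 0.000787 mg/L.
9.51 µg/L = 0.00951 mg/L.
Mass balance at complete mixing: C_std·(Q_w + Q_r) = Q_w·C_e + Q_r·C_b.
Rearranging, Q_w = Q_r·(C_std − C_b)/(C_e − C_std) = 0.775·(0.00951 − 0.000787) / (0.437 − 0.00951) = 0.01581 m³/s.
= 15.81 L/s.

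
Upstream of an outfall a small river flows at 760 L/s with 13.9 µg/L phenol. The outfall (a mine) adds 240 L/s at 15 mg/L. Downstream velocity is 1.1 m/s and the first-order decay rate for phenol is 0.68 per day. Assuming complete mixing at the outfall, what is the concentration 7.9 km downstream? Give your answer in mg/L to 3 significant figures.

240 L/s = 0.24 m³/s.
760 L/s = 0.76 m³/s.
13.9 µg/L = 0.0139 mg/L.
After complete mixing, C₀ = (0.24·15 + 0.76·0.0139) / 1 = 3.611 mg/L.
Travel time t = 7900 m / 1.1 m/s = 7182 s = 0.08312 d.
C = 3.611·exp(−0.68·0.08312) = 3.611·0.945 = 3.412 mg/L.

3.41 mg/L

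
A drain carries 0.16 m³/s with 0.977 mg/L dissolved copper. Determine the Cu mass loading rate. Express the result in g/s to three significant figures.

0.156 g/s

Mass flux = Q·C = 0.16 m³/s × 0.977 g/m³ = 0.1563 g/s.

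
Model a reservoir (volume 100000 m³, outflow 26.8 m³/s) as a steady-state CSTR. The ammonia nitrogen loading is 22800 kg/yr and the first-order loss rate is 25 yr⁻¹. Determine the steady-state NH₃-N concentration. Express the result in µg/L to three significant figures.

26.9 µg/L

Outflow Q = 26.8 m³/s × 3.156e+07 s/yr = 8.457e+08 m³/yr.
Steady-state CSTR mass balance: W = Q·C + k·V·C, so C = W/(Q + kV).
Q + kV = 8.457e+08 + 25·100000 = 8.482e+08 m³/yr.
C = 22800/8.482e+08 = 2.688e-05 kg/m³ = 0.02688 mg/L = 26.88 µg/L.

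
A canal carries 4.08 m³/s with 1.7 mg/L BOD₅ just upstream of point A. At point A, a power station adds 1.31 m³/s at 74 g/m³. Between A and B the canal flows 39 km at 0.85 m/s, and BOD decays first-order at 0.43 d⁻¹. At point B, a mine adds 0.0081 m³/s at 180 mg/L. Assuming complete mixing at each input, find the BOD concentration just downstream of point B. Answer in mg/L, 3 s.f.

After input A: C = (4.08·1.7 + 1.31·74) / 5.39 = 19.27 mg/L.
Over the 39 km reach to input B (t = 4.588e+04 s = 0.531 d), decay gives C = 19.27·exp(−0.43·0.531) = 15.34 mg/L.
After input B: C = (5.39·15.34 + 0.0081·180) / 5.398 = 15.58 mg/L.

15.6 mg/L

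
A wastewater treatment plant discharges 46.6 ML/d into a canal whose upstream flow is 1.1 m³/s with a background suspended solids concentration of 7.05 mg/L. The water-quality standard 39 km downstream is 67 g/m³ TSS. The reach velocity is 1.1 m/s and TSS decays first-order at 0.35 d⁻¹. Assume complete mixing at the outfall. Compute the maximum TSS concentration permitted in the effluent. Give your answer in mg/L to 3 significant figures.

221 mg/L

46.6 ML/d = 0.5394 m³/s.
Travel time to the compliance point: t = 3.9e+04/1.1 = 3.545e+04 s = 0.4104 d; decay factor exp(−0.35·0.4104) = 0.8662.
So the concentration just after mixing may be at most 67/0.8662 = 77.35 mg/L.
Mass balance: 77.35·1.639 = 0.5394·Cₑ + 1.1·7.05.
Cₑ = (126.8 − 7.755) / 0.5394 = 220.7 mg/L.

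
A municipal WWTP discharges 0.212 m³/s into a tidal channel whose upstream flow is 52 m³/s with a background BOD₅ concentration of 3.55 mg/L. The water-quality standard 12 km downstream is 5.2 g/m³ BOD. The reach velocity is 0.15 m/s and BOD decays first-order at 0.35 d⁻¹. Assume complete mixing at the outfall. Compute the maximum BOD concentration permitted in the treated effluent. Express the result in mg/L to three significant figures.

900 mg/L

Travel time to the compliance point: t = 1.2e+04/0.15 = 8e+04 s = 0.9259 d; decay factor exp(−0.35·0.9259) = 0.7232.
So the concentration just after mixing may be at most 5.2/0.7232 = 7.19 mg/L.
Mass balance: 7.19·52.21 = 0.212·Cₑ + 52·3.55.
Cₑ = (375.4 − 184.6) / 0.212 = 900.1 mg/L.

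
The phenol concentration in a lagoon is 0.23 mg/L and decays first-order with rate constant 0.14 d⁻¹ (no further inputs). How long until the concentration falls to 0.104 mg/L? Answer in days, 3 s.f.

t = ln(C₀/C)/k = ln(0.23/0.104)/0.14 = 0.7937/0.14 = 5.669 d.

5.67 d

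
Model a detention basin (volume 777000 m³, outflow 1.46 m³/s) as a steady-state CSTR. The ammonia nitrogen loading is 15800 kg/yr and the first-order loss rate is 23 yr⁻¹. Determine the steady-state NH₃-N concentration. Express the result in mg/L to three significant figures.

Outflow Q = 1.46 m³/s × 3.156e+07 s/yr = 4.607e+07 m³/yr.
Steady-state CSTR mass balance: W = Q·C + k·V·C, so C = W/(Q + kV).
Q + kV = 4.607e+07 + 23·777000 = 6.395e+07 m³/yr.
C = 15800/6.395e+07 = 0.0002471 kg/m³ = 0.2471 mg/L.

0.247 mg/L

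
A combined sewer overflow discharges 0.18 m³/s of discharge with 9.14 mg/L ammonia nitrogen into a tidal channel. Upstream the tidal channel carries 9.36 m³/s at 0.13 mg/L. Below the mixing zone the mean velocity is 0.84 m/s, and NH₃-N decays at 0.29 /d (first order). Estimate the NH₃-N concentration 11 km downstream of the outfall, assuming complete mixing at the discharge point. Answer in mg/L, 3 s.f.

0.287 mg/L

After complete mixing, C₀ = (0.18·9.14 + 9.36·0.13) / 9.54 = 0.3 mg/L.
Travel time t = 1.1e+04 m / 0.84 m/s = 1.31e+04 s = 0.1516 d.
C = 0.3·exp(−0.29·0.1516) = 0.3·0.957 = 0.2871 mg/L.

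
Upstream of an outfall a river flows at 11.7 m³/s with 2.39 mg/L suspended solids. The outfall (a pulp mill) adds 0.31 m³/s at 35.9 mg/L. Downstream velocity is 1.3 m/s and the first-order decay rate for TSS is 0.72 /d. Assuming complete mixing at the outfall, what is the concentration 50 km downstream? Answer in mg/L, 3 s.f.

After complete mixing, C₀ = (0.31·35.9 + 11.7·2.39) / 12.01 = 3.255 mg/L.
Travel time t = 5e+04 m / 1.3 m/s = 3.846e+04 s = 0.4452 d.
C = 3.255·exp(−0.72·0.4452) = 3.255·0.7258 = 2.362 mg/L.

2.36 mg/L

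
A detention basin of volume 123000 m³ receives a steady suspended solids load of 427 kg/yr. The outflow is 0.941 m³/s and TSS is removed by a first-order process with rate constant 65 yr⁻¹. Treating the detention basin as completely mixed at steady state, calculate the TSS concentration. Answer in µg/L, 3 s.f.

11.3 µg/L

Outflow Q = 0.941 m³/s × 3.156e+07 s/yr = 2.97e+07 m³/yr.
Steady-state CSTR mass balance: W = Q·C + k·V·C, so C = W/(Q + kV).
Q + kV = 2.97e+07 + 65·123000 = 3.769e+07 m³/yr.
C = 427/3.769e+07 = 1.133e-05 kg/m³ = 0.01133 mg/L = 11.33 µg/L.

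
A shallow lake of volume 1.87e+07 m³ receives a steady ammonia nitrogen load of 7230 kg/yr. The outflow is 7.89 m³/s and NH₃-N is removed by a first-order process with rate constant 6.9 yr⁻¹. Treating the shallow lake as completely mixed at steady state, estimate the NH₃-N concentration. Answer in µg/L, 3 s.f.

19.1 µg/L

Outflow Q = 7.89 m³/s × 3.156e+07 s/yr = 2.49e+08 m³/yr.
Steady-state CSTR mass balance: W = Q·C + k·V·C, so C = W/(Q + kV).
Q + kV = 2.49e+08 + 6.9·1.87e+07 = 3.78e+08 m³/yr.
C = 7230/3.78e+08 = 1.913e-05 kg/m³ = 0.01913 mg/L = 19.13 µg/L.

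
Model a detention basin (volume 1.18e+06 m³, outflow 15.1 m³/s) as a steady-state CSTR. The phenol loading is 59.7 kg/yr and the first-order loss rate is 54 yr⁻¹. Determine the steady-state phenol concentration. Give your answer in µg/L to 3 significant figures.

Outflow Q = 15.1 m³/s × 3.156e+07 s/yr = 4.765e+08 m³/yr.
Steady-state CSTR mass balance: W = Q·C + k·V·C, so C = W/(Q + kV).
Q + kV = 4.765e+08 + 54·1.18e+06 = 5.402e+08 m³/yr.
C = 59.7/5.402e+08 = 1.105e-07 kg/m³ = 0.0001105 mg/L = 0.1105 µg/L.

0.111 µg/L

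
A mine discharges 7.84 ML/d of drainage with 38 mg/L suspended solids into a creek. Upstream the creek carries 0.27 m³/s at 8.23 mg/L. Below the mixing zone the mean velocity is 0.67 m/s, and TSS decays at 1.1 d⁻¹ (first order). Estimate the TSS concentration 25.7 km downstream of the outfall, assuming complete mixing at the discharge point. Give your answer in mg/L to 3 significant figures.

7.84 ML/d = 0.09074 m³/s.
After complete mixing, C₀ = (0.09074·38 + 0.27·8.23) / 0.3607 = 15.72 mg/L.
Travel time t = 2.57e+04 m / 0.67 m/s = 3.836e+04 s = 0.444 d.
C = 15.72·exp(−1.1·0.444) = 15.72·0.6136 = 9.645 mg/L.

9.65 mg/L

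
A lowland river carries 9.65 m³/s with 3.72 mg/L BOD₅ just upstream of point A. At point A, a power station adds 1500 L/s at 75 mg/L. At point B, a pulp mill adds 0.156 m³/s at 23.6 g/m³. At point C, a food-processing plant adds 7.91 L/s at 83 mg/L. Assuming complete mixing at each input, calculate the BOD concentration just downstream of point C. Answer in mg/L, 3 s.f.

13.5 mg/L

1500 L/s = 1.5 m³/s.
After input A: C = (9.65·3.72 + 1.5·75) / 11.15 = 13.31 mg/L.
After input B: C = (11.15·13.31 + 0.156·23.6) / 11.31 = 13.45 mg/L.
7.91 L/s = 0.00791 m³/s.
After input C: C = (11.31·13.45 + 0.00791·83) / 11.31 = 13.5 mg/L.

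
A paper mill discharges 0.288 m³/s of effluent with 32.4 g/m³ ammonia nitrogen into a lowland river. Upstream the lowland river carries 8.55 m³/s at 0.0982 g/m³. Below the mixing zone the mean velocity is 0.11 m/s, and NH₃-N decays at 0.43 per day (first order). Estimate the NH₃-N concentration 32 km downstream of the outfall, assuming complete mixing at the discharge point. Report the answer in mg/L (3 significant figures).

After complete mixing, C₀ = (0.288·32.4 + 8.55·0.0982) / 8.838 = 1.151 mg/L.
Travel time t = 3.2e+04 m / 0.11 m/s = 2.909e+05 s = 3.367 d.
C = 1.151·exp(−0.43·3.367) = 1.151·0.2351 = 0.2705 mg/L.

0.271 mg/L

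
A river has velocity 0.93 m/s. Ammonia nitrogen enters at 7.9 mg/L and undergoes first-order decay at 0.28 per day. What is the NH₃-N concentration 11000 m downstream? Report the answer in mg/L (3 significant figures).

Travel time t = 11000 m / 0.93 m/s = 1.1e+04/0.93 = 1.183e+04 s = 0.1369 d.
First-order decay: C = 7.9·exp(−0.28·0.1369) = 7.9·0.9624 = 7.603 mg/L.

7.60 mg/L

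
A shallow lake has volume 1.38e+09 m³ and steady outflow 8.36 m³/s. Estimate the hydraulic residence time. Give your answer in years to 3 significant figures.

5.23 yr

Q = 8.36 m³/s × 3.156e+07 s/yr = 2.638e+08 m³/yr.
Hydraulic residence time τ = V/Q = 1.38e+09/2.638e+08 = 5.231 yr.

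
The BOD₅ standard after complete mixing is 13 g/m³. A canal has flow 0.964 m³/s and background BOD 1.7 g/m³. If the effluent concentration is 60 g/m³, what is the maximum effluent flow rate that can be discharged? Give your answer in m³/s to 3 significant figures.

Mass balance at complete mixing: C_std·(Q_w + Q_r) = Q_w·C_e + Q_r·C_b.
Rearranging, Q_w = Q_r·(C_std − C_b)/(C_e − C_std) = 0.964·(13 − 1.7) / (60 − 13) = 0.2318 m³/s.

0.232 m³/s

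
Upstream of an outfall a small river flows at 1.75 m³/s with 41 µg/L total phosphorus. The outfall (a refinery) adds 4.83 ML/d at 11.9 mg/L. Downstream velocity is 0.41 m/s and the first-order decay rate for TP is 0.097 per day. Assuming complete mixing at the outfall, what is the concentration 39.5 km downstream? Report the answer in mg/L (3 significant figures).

0.366 mg/L

4.83 ML/d = 0.0559 m³/s.
41 µg/L = 0.041 mg/L.
After complete mixing, C₀ = (0.0559·11.9 + 1.75·0.041) / 1.806 = 0.4081 mg/L.
Travel time t = 3.95e+04 m / 0.41 m/s = 9.634e+04 s = 1.115 d.
C = 0.4081·exp(−0.097·1.115) = 0.4081·0.8975 = 0.3663 mg/L.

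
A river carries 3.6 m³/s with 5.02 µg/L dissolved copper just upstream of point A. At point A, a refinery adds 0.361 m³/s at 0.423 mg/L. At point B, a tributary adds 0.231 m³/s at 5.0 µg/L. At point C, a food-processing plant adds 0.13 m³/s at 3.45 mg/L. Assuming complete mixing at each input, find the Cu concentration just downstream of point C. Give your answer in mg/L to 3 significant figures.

0.144 mg/L

5.02 µg/L = 0.00502 mg/L.
After input A: C = (3.6·0.00502 + 0.361·0.423) / 3.961 = 0.04311 mg/L.
5.0 µg/L = 0.005 mg/L.
After input B: C = (3.961·0.04311 + 0.231·0.005) / 4.192 = 0.04101 mg/L.
After input C: C = (4.192·0.04101 + 0.13·3.45) / 4.322 = 0.1436 mg/L.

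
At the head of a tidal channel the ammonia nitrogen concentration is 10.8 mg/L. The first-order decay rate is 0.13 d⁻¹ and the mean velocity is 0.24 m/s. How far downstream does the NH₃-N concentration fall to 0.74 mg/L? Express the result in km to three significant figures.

From C = C₀·e^(−kt), t = ln(C₀/C)/k = ln(10.8/0.74)/0.13 = 2.681/0.13 = 20.62 d.
Distance = v·t = 0.24 m/s × 1.782e+06 s = 4.276e+05 m = 427.6 km.

428 km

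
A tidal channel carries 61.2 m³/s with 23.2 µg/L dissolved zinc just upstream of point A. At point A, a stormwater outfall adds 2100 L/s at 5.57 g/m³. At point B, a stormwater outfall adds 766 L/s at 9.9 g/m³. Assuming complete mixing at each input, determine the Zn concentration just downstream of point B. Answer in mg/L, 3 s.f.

0.323 mg/L

23.2 µg/L = 0.0232 mg/L.
2100 L/s = 2.1 m³/s.
After input A: C = (61.2·0.0232 + 2.1·5.57) / 63.3 = 0.2072 mg/L.
766 L/s = 0.766 m³/s.
After input B: C = (63.3·0.2072 + 0.766·9.9) / 64.07 = 0.3231 mg/L.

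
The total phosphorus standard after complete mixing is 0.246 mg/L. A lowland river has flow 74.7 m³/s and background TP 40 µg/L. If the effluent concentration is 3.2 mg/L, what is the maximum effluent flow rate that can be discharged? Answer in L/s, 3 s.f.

40 µg/L = 0.04 mg/L.
Mass balance at complete mixing: C_std·(Q_w + Q_r) = Q_w·C_e + Q_r·C_b.
Rearranging, Q_w = Q_r·(C_std − C_b)/(C_e − C_std) = 74.7·(0.246 − 0.04) / (3.2 − 0.246) = 5.209 m³/s.
= 5209 L/s.

5210 L/s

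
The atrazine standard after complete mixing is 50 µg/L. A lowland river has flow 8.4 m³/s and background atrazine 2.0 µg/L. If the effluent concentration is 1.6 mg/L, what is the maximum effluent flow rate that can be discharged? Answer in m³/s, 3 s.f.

0.260 m³/s

2.0 µg/L = 0.002 mg/L.
50 µg/L = 0.05 mg/L.
Mass balance at complete mixing: C_std·(Q_w + Q_r) = Q_w·C_e + Q_r·C_b.
Rearranging, Q_w = Q_r·(C_std − C_b)/(C_e − C_std) = 8.4·(0.05 − 0.002) / (1.6 − 0.05) = 0.2601 m³/s.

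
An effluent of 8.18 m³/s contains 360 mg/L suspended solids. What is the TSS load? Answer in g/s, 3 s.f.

2940 g/s

Mass flux = Q·C = 8.18 m³/s × 360 g/m³ = 2945 g/s.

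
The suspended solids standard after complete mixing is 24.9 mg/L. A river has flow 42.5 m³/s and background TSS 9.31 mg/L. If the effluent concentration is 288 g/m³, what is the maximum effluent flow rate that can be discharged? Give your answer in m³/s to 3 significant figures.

Mass balance at complete mixing: C_std·(Q_w + Q_r) = Q_w·C_e + Q_r·C_b.
Rearranging, Q_w = Q_r·(C_std − C_b)/(C_e − C_std) = 42.5·(24.9 − 9.31) / (288 − 24.9) = 2.518 m³/s.

2.52 m³/s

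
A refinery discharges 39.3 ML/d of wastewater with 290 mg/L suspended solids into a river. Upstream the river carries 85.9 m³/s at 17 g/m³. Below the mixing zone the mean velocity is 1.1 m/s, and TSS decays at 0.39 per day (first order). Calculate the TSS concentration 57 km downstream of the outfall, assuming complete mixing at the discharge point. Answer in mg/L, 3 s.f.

39.3 ML/d = 0.4549 m³/s.
After complete mixing, C₀ = (0.4549·290 + 85.9·17) / 86.35 = 18.44 mg/L.
Travel time t = 5.7e+04 m / 1.1 m/s = 5.182e+04 s = 0.5997 d.
C = 18.44·exp(−0.39·0.5997) = 18.44·0.7914 = 14.59 mg/L.

14.6 mg/L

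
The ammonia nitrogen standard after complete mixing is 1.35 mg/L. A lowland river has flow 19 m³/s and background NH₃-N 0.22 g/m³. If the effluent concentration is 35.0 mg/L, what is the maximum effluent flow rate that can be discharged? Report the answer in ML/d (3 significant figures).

55.1 ML/d

Mass balance at complete mixing: C_std·(Q_w + Q_r) = Q_w·C_e + Q_r·C_b.
Rearranging, Q_w = Q_r·(C_std − C_b)/(C_e − C_std) = 19·(1.35 − 0.22) / (35 − 1.35) = 0.638 m³/s.
= 55.13 ML/d.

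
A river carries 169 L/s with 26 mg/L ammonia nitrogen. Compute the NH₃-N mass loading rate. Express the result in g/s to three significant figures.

169 L/s = 0.169 m³/s.
Mass flux = Q·C = 0.169 m³/s × 26 g/m³ = 4.394 g/s.

4.39 g/s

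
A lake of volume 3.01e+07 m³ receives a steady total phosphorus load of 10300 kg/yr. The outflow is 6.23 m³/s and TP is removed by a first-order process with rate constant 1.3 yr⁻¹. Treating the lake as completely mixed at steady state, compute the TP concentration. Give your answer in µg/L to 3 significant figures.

Outflow Q = 6.23 m³/s × 3.156e+07 s/yr = 1.966e+08 m³/yr.
Steady-state CSTR mass balance: W = Q·C + k·V·C, so C = W/(Q + kV).
Q + kV = 1.966e+08 + 1.3·3.01e+07 = 2.357e+08 m³/yr.
C = 10300/2.357e+08 = 4.369e-05 kg/m³ = 0.04369 mg/L = 43.69 µg/L.

43.7 µg/L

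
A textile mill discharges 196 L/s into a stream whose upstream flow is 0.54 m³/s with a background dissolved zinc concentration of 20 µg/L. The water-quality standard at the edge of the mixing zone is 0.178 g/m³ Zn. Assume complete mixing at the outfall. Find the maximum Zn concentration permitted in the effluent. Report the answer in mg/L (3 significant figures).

196 L/s = 0.196 m³/s.
20 µg/L = 0.02 mg/L.
Mass balance: 0.178·0.736 = 0.196·Cₑ + 0.54·0.02.
Cₑ = (0.131 − 0.0108) / 0.196 = 0.6133 mg/L.

0.613 mg/L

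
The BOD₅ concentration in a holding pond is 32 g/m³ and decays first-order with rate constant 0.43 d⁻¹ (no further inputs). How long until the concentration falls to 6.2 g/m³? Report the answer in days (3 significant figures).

t = ln(C₀/C)/k = ln(32/6.2)/0.43 = 1.641/0.43 = 3.817 d.

3.82 d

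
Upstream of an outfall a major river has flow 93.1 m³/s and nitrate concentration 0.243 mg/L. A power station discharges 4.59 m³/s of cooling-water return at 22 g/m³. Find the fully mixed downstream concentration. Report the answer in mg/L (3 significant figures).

1.27 mg/L

By mass balance at complete mixing, C = (4.59·22 + 93.1·0.243) / (4.59 + 93.1) = 123.6/97.69 = 1.265 mg/L.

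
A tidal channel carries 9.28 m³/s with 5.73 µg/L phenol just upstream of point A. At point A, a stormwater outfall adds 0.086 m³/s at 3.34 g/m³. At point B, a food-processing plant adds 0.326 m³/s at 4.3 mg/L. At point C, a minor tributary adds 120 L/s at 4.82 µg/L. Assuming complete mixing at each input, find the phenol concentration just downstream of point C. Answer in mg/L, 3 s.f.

0.178 mg/L

5.73 µg/L = 0.00573 mg/L.
After input A: C = (9.28·0.00573 + 0.086·3.34) / 9.366 = 0.03635 mg/L.
After input B: C = (9.366·0.03635 + 0.326·4.3) / 9.692 = 0.1798 mg/L.
120 L/s = 0.12 m³/s.
4.82 µg/L = 0.00482 mg/L.
After input C: C = (9.692·0.1798 + 0.12·0.00482) / 9.812 = 0.1776 mg/L.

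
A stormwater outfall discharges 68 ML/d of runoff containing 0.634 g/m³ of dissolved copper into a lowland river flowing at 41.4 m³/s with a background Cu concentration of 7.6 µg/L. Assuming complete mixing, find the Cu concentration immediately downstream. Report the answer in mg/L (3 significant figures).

0.0193 mg/L

68 ML/d = 0.787 m³/s.
7.6 µg/L = 0.0076 mg/L.
Conservation of mass across the mixing zone: C = (0.787·0.634 + 41.4·0.0076) / (0.787 + 41.4) = 0.8136/42.19 = 0.01929 mg/L.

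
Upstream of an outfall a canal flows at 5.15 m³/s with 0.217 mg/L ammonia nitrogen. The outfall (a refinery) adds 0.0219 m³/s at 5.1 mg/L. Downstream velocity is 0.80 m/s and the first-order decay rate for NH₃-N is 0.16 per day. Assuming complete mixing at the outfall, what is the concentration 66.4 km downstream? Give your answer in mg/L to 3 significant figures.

After complete mixing, C₀ = (0.0219·5.1 + 5.15·0.217) / 5.172 = 0.2377 mg/L.
Travel time t = 6.64e+04 m / 0.80 m/s = 8.3e+04 s = 0.9606 d.
C = 0.2377·exp(−0.16·0.9606) = 0.2377·0.8575 = 0.2038 mg/L.

0.204 mg/L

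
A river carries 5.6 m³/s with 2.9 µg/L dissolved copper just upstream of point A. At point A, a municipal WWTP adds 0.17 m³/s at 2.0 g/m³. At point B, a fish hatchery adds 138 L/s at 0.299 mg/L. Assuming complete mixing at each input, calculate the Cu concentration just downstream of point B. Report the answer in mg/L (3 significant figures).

0.0673 mg/L

2.9 µg/L = 0.0029 mg/L.
After input A: C = (5.6·0.0029 + 0.17·2) / 5.77 = 0.06174 mg/L.
138 L/s = 0.138 m³/s.
After input B: C = (5.77·0.06174 + 0.138·0.299) / 5.908 = 0.06728 mg/L.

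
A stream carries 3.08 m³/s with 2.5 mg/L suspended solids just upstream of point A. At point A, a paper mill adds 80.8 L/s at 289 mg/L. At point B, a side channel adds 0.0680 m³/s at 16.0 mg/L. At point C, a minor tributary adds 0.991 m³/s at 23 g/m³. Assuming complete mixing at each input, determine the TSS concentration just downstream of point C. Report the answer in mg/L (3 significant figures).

80.8 L/s = 0.0808 m³/s.
After input A: C = (3.08·2.5 + 0.0808·289) / 3.161 = 9.824 mg/L.
After input B: C = (3.161·9.824 + 0.068·16) / 3.229 = 9.954 mg/L.
After input C: C = (3.229·9.954 + 0.991·23) / 4.22 = 13.02 mg/L.

13.0 mg/L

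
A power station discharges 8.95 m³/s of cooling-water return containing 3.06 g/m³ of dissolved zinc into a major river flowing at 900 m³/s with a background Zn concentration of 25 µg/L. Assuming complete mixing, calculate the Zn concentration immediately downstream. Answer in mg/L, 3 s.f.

0.0549 mg/L

25 µg/L = 0.025 mg/L.
Flow-weighted mixing gives C = (8.95·3.06 + 900·0.025) / (8.95 + 900) = 49.89/909 = 0.05488 mg/L.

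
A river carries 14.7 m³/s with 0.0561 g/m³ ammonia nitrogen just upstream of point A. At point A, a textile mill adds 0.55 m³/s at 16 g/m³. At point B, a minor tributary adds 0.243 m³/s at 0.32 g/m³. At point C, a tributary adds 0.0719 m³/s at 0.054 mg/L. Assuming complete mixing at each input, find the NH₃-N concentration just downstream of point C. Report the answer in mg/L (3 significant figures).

After input A: C = (14.7·0.0561 + 0.55·16) / 15.25 = 0.6311 mg/L.
After input B: C = (15.25·0.6311 + 0.243·0.32) / 15.49 = 0.6262 mg/L.
After input C: C = (15.49·0.6262 + 0.0719·0.054) / 15.56 = 0.6236 mg/L.

0.624 mg/L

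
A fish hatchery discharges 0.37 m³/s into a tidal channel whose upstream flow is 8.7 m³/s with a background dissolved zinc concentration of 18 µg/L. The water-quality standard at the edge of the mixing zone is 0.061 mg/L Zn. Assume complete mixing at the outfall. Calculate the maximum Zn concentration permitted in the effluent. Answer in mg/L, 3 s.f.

1.07 mg/L

18 µg/L = 0.018 mg/L.
Mass balance: 0.061·9.07 = 0.37·Cₑ + 8.7·0.018.
Cₑ = (0.5533 − 0.1566) / 0.37 = 1.072 mg/L.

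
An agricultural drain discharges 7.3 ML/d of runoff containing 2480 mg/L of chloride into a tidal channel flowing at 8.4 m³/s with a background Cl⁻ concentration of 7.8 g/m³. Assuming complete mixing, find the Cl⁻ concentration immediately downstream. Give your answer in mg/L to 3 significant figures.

7.3 ML/d = 0.08449 m³/s.
By mass balance at complete mixing, C = (0.08449·2480 + 8.4·7.8) / (0.08449 + 8.4) = 275.1/8.484 = 32.42 mg/L.

32.4 mg/L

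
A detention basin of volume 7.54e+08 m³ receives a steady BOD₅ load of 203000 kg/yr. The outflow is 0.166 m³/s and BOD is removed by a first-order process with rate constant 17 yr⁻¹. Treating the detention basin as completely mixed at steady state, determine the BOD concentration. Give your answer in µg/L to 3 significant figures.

15.8 µg/L

Outflow Q = 0.166 m³/s × 3.156e+07 s/yr = 5.239e+06 m³/yr.
Steady-state CSTR mass balance: W = Q·C + k·V·C, so C = W/(Q + kV).
Q + kV = 5.239e+06 + 17·7.54e+08 = 1.282e+10 m³/yr.
C = 203000/1.282e+10 = 1.583e-05 kg/m³ = 0.01583 mg/L = 15.83 µg/L.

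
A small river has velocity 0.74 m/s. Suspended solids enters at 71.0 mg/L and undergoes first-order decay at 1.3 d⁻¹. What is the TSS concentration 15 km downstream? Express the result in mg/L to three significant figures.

Travel time t = 15 km / 0.74 m/s = 1.5e+04/0.74 = 2.027e+04 s = 0.2346 d.
First-order decay: C = 71.0·exp(−1.3·0.2346) = 71.0·0.7371 = 52.34 mg/L.

52.3 mg/L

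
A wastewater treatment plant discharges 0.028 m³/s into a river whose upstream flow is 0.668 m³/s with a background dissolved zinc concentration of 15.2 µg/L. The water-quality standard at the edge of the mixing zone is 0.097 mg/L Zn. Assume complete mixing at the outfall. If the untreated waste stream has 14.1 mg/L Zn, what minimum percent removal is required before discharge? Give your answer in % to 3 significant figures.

85.5 %

15.2 µg/L = 0.0152 mg/L.
Mass balance: 0.097·0.696 = 0.028·Cₑ + 0.668·0.0152.
Cₑ = (0.06751 − 0.01015) / 0.028 = 2.049 mg/L.
Required removal = 1 − 2.049/14.1 = 85.47 %.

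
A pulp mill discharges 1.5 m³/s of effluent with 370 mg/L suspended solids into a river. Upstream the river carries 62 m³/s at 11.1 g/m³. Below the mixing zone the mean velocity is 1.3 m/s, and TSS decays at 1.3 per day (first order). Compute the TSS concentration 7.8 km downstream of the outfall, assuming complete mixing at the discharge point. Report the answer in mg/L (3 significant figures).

17.9 mg/L

After complete mixing, C₀ = (1.5·370 + 62·11.1) / 63.5 = 19.58 mg/L.
Travel time t = 7800 m / 1.3 m/s = 6000 s = 0.06944 d.
C = 19.58·exp(−1.3·0.06944) = 19.58·0.9137 = 17.89 mg/L.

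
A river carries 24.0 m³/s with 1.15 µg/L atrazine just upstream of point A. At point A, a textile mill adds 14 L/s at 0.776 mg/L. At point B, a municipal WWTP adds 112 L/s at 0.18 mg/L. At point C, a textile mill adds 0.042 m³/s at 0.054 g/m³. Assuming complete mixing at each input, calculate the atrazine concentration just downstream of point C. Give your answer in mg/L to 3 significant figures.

1.15 µg/L = 0.00115 mg/L.
14 L/s = 0.014 m³/s.
After input A: C = (24·0.00115 + 0.014·0.776) / 24.01 = 0.001602 mg/L.
112 L/s = 0.112 m³/s.
After input B: C = (24.01·0.001602 + 0.112·0.18) / 24.13 = 0.00243 mg/L.
After input C: C = (24.13·0.00243 + 0.042·0.054) / 24.17 = 0.00252 mg/L.

0.00252 mg/L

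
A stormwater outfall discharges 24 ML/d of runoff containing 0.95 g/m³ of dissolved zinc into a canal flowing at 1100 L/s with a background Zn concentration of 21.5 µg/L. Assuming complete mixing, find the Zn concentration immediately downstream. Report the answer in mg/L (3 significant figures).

0.209 mg/L

24 ML/d = 0.2778 m³/s.
1100 L/s = 1.1 m³/s.
21.5 µg/L = 0.0215 mg/L.
Conservation of mass across the mixing zone: C = (0.2778·0.95 + 1.1·0.0215) / (0.2778 + 1.1) = 0.2875/1.378 = 0.2087 mg/L.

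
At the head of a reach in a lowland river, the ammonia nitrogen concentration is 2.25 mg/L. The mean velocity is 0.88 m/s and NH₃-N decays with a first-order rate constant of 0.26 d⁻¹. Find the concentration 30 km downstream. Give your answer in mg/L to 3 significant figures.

Travel time t = 30 km / 0.88 m/s = 3e+04/0.88 = 3.409e+04 s = 0.3946 d.
First-order decay: C = 2.25·exp(−0.26·0.3946) = 2.25·0.9025 = 2.031 mg/L.

2.03 mg/L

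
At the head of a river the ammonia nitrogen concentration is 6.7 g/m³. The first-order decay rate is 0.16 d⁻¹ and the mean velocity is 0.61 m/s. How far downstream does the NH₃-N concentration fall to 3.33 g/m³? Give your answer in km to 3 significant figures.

230 km

From C = C₀·e^(−kt), t = ln(C₀/C)/k = ln(6.7/3.33)/0.16 = 0.6991/0.16 = 4.37 d.
Distance = v·t = 0.61 m/s × 3.775e+05 s = 2.303e+05 m = 230.3 km.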